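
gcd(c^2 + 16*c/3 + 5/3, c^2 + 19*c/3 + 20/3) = c + 5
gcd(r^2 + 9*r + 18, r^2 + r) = 1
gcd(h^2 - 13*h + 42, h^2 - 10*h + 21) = h - 7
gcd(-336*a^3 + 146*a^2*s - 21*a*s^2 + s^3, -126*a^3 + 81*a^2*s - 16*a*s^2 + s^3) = 42*a^2 - 13*a*s + s^2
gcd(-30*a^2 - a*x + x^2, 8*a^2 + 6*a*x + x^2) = 1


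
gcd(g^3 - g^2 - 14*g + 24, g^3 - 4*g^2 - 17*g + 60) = g^2 + g - 12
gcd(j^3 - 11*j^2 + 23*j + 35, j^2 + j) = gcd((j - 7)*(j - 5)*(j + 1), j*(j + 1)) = j + 1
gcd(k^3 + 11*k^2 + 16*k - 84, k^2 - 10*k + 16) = k - 2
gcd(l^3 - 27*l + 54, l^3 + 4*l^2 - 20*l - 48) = l + 6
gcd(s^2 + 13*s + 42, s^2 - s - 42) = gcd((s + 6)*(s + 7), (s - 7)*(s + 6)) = s + 6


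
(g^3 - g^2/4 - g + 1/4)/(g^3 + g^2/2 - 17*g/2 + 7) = (4*g^2 + 3*g - 1)/(2*(2*g^2 + 3*g - 14))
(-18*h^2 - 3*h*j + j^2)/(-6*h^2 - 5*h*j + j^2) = (3*h + j)/(h + j)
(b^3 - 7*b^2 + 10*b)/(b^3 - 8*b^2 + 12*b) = (b - 5)/(b - 6)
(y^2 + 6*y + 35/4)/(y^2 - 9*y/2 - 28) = (y + 5/2)/(y - 8)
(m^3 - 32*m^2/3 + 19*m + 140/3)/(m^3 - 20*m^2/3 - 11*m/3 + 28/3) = (m - 5)/(m - 1)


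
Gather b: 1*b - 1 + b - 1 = 2*b - 2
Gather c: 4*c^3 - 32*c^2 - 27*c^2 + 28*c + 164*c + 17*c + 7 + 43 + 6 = 4*c^3 - 59*c^2 + 209*c + 56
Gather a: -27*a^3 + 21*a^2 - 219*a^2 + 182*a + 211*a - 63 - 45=-27*a^3 - 198*a^2 + 393*a - 108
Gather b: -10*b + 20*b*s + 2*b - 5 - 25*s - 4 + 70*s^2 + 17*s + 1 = b*(20*s - 8) + 70*s^2 - 8*s - 8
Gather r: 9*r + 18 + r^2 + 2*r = r^2 + 11*r + 18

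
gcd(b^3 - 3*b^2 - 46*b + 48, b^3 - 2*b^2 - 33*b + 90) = b + 6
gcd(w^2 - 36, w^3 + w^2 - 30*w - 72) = w - 6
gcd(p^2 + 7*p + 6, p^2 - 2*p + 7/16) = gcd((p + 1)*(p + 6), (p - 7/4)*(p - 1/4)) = 1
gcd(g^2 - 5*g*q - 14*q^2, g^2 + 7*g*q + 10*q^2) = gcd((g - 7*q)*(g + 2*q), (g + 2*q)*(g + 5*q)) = g + 2*q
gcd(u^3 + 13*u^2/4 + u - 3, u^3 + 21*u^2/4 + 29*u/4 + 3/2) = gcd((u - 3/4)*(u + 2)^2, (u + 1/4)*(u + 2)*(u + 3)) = u + 2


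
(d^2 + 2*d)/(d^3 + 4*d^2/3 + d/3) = 3*(d + 2)/(3*d^2 + 4*d + 1)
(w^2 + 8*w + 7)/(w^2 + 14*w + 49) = (w + 1)/(w + 7)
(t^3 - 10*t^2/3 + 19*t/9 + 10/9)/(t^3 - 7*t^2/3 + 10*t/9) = (3*t^2 - 5*t - 2)/(t*(3*t - 2))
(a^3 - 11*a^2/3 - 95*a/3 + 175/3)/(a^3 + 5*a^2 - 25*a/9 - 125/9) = 3*(a - 7)/(3*a + 5)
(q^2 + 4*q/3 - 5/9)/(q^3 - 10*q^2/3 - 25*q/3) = (q - 1/3)/(q*(q - 5))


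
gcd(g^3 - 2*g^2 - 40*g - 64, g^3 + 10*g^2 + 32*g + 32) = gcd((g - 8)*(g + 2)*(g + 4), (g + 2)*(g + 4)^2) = g^2 + 6*g + 8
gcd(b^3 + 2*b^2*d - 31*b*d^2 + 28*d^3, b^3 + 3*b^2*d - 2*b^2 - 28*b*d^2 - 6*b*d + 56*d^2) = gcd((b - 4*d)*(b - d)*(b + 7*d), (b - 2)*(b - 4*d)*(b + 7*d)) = b^2 + 3*b*d - 28*d^2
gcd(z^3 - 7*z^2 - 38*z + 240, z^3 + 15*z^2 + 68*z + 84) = z + 6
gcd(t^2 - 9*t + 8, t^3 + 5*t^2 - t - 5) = t - 1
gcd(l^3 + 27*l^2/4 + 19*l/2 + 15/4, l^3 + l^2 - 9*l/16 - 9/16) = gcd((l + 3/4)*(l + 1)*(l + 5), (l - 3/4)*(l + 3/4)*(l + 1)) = l^2 + 7*l/4 + 3/4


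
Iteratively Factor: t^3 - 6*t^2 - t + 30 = (t - 5)*(t^2 - t - 6) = (t - 5)*(t - 3)*(t + 2)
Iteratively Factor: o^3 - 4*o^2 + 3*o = (o)*(o^2 - 4*o + 3) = o*(o - 3)*(o - 1)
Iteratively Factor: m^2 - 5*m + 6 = (m - 3)*(m - 2)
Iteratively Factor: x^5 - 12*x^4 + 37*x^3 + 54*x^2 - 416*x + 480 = (x + 3)*(x^4 - 15*x^3 + 82*x^2 - 192*x + 160) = (x - 4)*(x + 3)*(x^3 - 11*x^2 + 38*x - 40) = (x - 5)*(x - 4)*(x + 3)*(x^2 - 6*x + 8) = (x - 5)*(x - 4)*(x - 2)*(x + 3)*(x - 4)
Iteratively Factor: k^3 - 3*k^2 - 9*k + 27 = (k + 3)*(k^2 - 6*k + 9) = (k - 3)*(k + 3)*(k - 3)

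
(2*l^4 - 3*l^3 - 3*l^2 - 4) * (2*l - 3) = 4*l^5 - 12*l^4 + 3*l^3 + 9*l^2 - 8*l + 12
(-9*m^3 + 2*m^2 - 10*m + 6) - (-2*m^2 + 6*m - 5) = -9*m^3 + 4*m^2 - 16*m + 11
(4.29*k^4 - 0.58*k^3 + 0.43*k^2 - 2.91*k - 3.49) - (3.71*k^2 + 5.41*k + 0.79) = 4.29*k^4 - 0.58*k^3 - 3.28*k^2 - 8.32*k - 4.28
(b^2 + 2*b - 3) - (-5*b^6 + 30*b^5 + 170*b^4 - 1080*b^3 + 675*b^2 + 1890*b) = 5*b^6 - 30*b^5 - 170*b^4 + 1080*b^3 - 674*b^2 - 1888*b - 3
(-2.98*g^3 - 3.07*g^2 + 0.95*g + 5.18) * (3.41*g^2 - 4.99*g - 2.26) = -10.1618*g^5 + 4.4015*g^4 + 25.2936*g^3 + 19.8615*g^2 - 27.9952*g - 11.7068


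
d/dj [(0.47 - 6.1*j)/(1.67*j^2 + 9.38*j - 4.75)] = (10.187*j^2 - 1.5698*j + 24.5664)/(2.7889*j^4 + 31.3292*j^3 + 72.1194*j^2 - 89.11*j + 22.5625)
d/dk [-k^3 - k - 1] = -3*k^2 - 1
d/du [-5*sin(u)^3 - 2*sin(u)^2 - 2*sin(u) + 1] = (-4*sin(u) + 15*cos(u)^2 - 17)*cos(u)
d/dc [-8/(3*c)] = 8/(3*c^2)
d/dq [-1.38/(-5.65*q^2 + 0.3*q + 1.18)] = (0.414 - 15.594*q)/(-5.65*q^2 + 0.3*q + 1.18)^2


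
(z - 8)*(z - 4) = z^2 - 12*z + 32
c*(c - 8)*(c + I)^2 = c^4 - 8*c^3 + 2*I*c^3 - c^2 - 16*I*c^2 + 8*c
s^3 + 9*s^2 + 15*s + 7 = (s + 1)^2*(s + 7)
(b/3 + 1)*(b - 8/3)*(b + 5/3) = b^3/3 + 2*b^2/3 - 67*b/27 - 40/9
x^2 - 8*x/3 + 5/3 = (x - 5/3)*(x - 1)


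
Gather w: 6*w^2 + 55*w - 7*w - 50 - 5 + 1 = 6*w^2 + 48*w - 54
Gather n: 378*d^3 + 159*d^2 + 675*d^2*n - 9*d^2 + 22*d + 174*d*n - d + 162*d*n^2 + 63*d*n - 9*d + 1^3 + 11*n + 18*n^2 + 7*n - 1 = 378*d^3 + 150*d^2 + 12*d + n^2*(162*d + 18) + n*(675*d^2 + 237*d + 18)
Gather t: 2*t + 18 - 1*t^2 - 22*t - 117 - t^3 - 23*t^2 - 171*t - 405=-t^3 - 24*t^2 - 191*t - 504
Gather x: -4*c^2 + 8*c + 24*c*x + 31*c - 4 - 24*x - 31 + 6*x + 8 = -4*c^2 + 39*c + x*(24*c - 18) - 27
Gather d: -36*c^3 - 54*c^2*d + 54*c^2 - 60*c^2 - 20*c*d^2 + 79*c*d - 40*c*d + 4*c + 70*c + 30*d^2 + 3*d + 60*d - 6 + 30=-36*c^3 - 6*c^2 + 74*c + d^2*(30 - 20*c) + d*(-54*c^2 + 39*c + 63) + 24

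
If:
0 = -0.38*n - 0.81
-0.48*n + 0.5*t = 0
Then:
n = -2.13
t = -2.05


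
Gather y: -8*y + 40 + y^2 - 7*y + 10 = y^2 - 15*y + 50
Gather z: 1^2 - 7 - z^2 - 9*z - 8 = -z^2 - 9*z - 14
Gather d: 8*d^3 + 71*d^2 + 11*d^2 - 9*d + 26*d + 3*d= 8*d^3 + 82*d^2 + 20*d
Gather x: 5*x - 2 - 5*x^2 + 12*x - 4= -5*x^2 + 17*x - 6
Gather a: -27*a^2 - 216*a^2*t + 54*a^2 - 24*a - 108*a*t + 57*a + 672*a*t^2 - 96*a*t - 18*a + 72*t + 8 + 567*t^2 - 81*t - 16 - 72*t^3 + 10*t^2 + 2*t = a^2*(27 - 216*t) + a*(672*t^2 - 204*t + 15) - 72*t^3 + 577*t^2 - 7*t - 8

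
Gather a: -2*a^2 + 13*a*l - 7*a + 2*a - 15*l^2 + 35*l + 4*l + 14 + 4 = -2*a^2 + a*(13*l - 5) - 15*l^2 + 39*l + 18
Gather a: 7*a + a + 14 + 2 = 8*a + 16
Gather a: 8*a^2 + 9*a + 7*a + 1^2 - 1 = 8*a^2 + 16*a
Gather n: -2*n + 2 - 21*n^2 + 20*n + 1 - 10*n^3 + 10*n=-10*n^3 - 21*n^2 + 28*n + 3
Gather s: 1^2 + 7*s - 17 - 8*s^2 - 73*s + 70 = -8*s^2 - 66*s + 54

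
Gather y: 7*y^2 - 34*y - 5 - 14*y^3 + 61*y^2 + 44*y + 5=-14*y^3 + 68*y^2 + 10*y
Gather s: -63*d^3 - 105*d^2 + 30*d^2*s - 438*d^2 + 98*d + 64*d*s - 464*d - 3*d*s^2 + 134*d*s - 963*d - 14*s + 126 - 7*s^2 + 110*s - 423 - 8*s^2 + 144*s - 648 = -63*d^3 - 543*d^2 - 1329*d + s^2*(-3*d - 15) + s*(30*d^2 + 198*d + 240) - 945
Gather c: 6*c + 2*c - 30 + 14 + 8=8*c - 8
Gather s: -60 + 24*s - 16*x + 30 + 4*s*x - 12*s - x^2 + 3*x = s*(4*x + 12) - x^2 - 13*x - 30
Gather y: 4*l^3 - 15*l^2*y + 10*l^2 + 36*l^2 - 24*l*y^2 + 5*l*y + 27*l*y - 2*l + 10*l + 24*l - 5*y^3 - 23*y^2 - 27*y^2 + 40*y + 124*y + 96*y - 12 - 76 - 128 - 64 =4*l^3 + 46*l^2 + 32*l - 5*y^3 + y^2*(-24*l - 50) + y*(-15*l^2 + 32*l + 260) - 280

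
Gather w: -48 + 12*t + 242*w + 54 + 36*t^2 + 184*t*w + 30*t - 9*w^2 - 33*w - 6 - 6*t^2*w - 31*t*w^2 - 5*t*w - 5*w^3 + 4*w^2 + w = 36*t^2 + 42*t - 5*w^3 + w^2*(-31*t - 5) + w*(-6*t^2 + 179*t + 210)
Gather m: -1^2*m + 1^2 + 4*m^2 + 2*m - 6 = 4*m^2 + m - 5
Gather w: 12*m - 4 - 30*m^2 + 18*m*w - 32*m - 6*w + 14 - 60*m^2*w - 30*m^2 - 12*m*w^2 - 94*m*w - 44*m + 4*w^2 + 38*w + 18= -60*m^2 - 64*m + w^2*(4 - 12*m) + w*(-60*m^2 - 76*m + 32) + 28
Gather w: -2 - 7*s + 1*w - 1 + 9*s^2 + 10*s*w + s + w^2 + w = 9*s^2 - 6*s + w^2 + w*(10*s + 2) - 3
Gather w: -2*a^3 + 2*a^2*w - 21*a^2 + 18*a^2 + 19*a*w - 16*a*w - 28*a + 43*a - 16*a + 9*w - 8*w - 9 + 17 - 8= -2*a^3 - 3*a^2 - a + w*(2*a^2 + 3*a + 1)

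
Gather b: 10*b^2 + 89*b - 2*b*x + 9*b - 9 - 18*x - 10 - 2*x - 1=10*b^2 + b*(98 - 2*x) - 20*x - 20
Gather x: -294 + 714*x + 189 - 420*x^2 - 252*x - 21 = -420*x^2 + 462*x - 126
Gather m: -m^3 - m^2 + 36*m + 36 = -m^3 - m^2 + 36*m + 36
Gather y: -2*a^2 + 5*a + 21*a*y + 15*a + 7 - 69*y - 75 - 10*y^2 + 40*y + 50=-2*a^2 + 20*a - 10*y^2 + y*(21*a - 29) - 18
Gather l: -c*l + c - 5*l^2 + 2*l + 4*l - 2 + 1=c - 5*l^2 + l*(6 - c) - 1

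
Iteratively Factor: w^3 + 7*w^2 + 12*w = (w + 4)*(w^2 + 3*w) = (w + 3)*(w + 4)*(w)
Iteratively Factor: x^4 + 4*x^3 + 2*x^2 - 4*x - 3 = (x + 3)*(x^3 + x^2 - x - 1) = (x + 1)*(x + 3)*(x^2 - 1) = (x + 1)^2*(x + 3)*(x - 1)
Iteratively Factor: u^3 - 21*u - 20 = (u + 4)*(u^2 - 4*u - 5) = (u - 5)*(u + 4)*(u + 1)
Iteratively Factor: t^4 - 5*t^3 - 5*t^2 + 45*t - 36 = (t - 1)*(t^3 - 4*t^2 - 9*t + 36) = (t - 3)*(t - 1)*(t^2 - t - 12) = (t - 4)*(t - 3)*(t - 1)*(t + 3)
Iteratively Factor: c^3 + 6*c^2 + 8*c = (c + 4)*(c^2 + 2*c) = c*(c + 4)*(c + 2)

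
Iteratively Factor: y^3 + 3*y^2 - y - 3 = (y + 1)*(y^2 + 2*y - 3) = (y - 1)*(y + 1)*(y + 3)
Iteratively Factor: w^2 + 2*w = (w)*(w + 2)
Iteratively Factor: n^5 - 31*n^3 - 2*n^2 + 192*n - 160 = (n - 5)*(n^4 + 5*n^3 - 6*n^2 - 32*n + 32) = (n - 5)*(n - 2)*(n^3 + 7*n^2 + 8*n - 16) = (n - 5)*(n - 2)*(n + 4)*(n^2 + 3*n - 4) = (n - 5)*(n - 2)*(n - 1)*(n + 4)*(n + 4)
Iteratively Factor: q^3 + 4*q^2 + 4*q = (q + 2)*(q^2 + 2*q) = (q + 2)^2*(q)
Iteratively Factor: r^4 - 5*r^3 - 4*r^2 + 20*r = (r + 2)*(r^3 - 7*r^2 + 10*r) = (r - 2)*(r + 2)*(r^2 - 5*r) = (r - 5)*(r - 2)*(r + 2)*(r)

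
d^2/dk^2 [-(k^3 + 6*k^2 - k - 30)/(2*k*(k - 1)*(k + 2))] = (-5*k^6 - 3*k^5 + 147*k^4 + 227*k^3 - 90*k^2 - 180*k + 120)/(k^3*(k^6 + 3*k^5 - 3*k^4 - 11*k^3 + 6*k^2 + 12*k - 8))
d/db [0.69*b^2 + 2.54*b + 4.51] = 1.38*b + 2.54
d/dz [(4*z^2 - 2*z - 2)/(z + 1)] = 4*z*(z + 2)/(z^2 + 2*z + 1)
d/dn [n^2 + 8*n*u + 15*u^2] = 2*n + 8*u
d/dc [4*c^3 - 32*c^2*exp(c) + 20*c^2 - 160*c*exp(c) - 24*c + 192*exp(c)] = -32*c^2*exp(c) + 12*c^2 - 224*c*exp(c) + 40*c + 32*exp(c) - 24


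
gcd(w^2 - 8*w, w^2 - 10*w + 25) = 1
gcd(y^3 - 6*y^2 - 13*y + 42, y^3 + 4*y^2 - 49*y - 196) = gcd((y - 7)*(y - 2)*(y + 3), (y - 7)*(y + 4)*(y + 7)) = y - 7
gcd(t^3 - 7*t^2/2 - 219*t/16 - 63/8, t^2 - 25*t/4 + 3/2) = t - 6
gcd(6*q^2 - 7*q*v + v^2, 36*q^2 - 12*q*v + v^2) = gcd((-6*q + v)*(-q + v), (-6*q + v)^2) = 6*q - v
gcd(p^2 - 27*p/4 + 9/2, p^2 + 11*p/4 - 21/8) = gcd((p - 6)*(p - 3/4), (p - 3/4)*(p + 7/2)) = p - 3/4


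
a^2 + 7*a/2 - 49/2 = (a - 7/2)*(a + 7)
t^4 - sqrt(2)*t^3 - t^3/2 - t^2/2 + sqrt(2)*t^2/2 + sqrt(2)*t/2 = t*(t - 1)*(t + 1/2)*(t - sqrt(2))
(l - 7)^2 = l^2 - 14*l + 49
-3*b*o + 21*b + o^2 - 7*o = (-3*b + o)*(o - 7)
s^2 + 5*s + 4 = (s + 1)*(s + 4)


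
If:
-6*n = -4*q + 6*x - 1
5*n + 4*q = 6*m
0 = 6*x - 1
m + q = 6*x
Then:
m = 11/20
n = 3/10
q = 9/20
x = 1/6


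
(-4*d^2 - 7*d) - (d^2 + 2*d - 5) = -5*d^2 - 9*d + 5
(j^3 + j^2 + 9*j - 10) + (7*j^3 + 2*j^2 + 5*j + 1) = 8*j^3 + 3*j^2 + 14*j - 9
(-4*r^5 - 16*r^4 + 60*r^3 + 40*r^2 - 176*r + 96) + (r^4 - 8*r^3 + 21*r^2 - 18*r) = -4*r^5 - 15*r^4 + 52*r^3 + 61*r^2 - 194*r + 96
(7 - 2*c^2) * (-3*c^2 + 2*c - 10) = 6*c^4 - 4*c^3 - c^2 + 14*c - 70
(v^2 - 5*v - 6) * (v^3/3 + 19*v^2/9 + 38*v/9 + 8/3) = v^5/3 + 4*v^4/9 - 25*v^3/3 - 280*v^2/9 - 116*v/3 - 16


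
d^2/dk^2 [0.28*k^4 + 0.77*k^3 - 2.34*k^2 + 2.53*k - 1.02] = 3.36*k^2 + 4.62*k - 4.68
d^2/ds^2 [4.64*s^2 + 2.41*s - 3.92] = 9.28000000000000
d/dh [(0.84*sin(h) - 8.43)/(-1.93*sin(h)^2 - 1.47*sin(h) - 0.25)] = (1.6212*sin(h)^2 - 32.5398*sin(h) - 12.6021)*cos(h)/(3.7249*sin(h)^4 + 5.6742*sin(h)^3 + 3.1259*sin(h)^2 + 0.735*sin(h) + 0.0625)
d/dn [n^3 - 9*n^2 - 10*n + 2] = 3*n^2 - 18*n - 10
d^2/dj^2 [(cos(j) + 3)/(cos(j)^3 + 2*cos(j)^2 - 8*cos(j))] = (2*(cos(j) + 3)*(3*cos(j)^2 + 4*cos(j) - 8)^2*sin(j)^2 - (cos(j)^2 + 2*cos(j) - 8)^2*cos(j)^3 + (cos(j)^2 + 2*cos(j) - 8)*(12*(1 - cos(2*j))^2 - 174*cos(j) + 36*cos(2*j) + 86*cos(3*j) + 9*cos(4*j) + 11)*cos(j)/8)/((cos(j)^2 + 2*cos(j) - 8)^3*cos(j)^3)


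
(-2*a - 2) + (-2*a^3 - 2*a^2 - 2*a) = -2*a^3 - 2*a^2 - 4*a - 2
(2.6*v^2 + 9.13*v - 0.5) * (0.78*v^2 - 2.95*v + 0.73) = 2.028*v^4 - 0.5486*v^3 - 25.4255*v^2 + 8.1399*v - 0.365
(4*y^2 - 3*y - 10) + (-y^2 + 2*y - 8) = 3*y^2 - y - 18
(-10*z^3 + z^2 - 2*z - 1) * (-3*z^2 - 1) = 30*z^5 - 3*z^4 + 16*z^3 + 2*z^2 + 2*z + 1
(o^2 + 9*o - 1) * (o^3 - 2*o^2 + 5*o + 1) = o^5 + 7*o^4 - 14*o^3 + 48*o^2 + 4*o - 1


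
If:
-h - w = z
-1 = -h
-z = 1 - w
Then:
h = 1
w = 0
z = -1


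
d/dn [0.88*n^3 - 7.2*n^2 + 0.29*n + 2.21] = 2.64*n^2 - 14.4*n + 0.29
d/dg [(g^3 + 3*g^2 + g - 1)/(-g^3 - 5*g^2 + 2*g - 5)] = (-2*g^4 + 6*g^3 - 7*g^2 - 40*g - 3)/(g^6 + 10*g^5 + 21*g^4 - 10*g^3 + 54*g^2 - 20*g + 25)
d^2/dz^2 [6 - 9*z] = 0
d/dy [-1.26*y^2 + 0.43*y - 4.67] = 0.43 - 2.52*y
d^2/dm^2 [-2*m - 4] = 0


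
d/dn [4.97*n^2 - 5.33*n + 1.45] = 9.94*n - 5.33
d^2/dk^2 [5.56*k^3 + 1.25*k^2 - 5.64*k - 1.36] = 33.36*k + 2.5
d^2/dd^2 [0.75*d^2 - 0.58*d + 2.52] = 1.50000000000000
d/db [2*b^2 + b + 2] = 4*b + 1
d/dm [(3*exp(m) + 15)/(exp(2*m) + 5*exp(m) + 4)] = 3*(-(exp(m) + 5)*(2*exp(m) + 5) + exp(2*m) + 5*exp(m) + 4)*exp(m)/(exp(2*m) + 5*exp(m) + 4)^2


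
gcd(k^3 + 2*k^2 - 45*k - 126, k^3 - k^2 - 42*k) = k^2 - k - 42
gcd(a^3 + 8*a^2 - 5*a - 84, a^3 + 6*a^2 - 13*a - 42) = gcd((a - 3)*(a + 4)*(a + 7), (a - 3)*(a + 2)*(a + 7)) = a^2 + 4*a - 21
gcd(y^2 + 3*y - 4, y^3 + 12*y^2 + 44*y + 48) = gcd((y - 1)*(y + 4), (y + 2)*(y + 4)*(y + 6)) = y + 4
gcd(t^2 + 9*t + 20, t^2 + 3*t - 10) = t + 5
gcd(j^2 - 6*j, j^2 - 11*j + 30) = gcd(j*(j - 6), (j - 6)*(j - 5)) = j - 6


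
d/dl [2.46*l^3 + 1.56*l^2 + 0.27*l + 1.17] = 7.38*l^2 + 3.12*l + 0.27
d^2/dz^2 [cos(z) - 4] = -cos(z)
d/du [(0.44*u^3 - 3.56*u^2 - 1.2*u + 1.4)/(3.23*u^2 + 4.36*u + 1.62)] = (1.4212*u^4 + 3.8368*u^3 - 9.5072*u^2 - 20.5784*u - 8.048)/(10.4329*u^4 + 28.1656*u^3 + 29.4748*u^2 + 14.1264*u + 2.6244)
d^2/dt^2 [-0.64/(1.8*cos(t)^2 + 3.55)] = (8.2944*sin(t)^4 + 12.2112*sin(t)^2 - 12.3264)/(1.8*cos(t)^2 + 3.55)^3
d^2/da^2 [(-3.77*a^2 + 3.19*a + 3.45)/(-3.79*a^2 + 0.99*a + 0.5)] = (1.13686837721616e-13*a^4 - 63.3521239999999*a^3 - 254.47197*a^2 + 41.39817*a - 14.79509)/(54.439939*a^6 - 42.661377*a^5 - 10.402413*a^4 + 10.286001*a^3 + 1.37235*a^2 - 0.7425*a - 0.125)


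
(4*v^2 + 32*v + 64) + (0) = 4*v^2 + 32*v + 64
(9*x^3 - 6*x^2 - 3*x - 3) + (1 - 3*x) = 9*x^3 - 6*x^2 - 6*x - 2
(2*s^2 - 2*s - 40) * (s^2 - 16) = 2*s^4 - 2*s^3 - 72*s^2 + 32*s + 640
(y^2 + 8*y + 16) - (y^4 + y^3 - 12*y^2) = -y^4 - y^3 + 13*y^2 + 8*y + 16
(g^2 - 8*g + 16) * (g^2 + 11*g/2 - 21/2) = g^4 - 5*g^3/2 - 77*g^2/2 + 172*g - 168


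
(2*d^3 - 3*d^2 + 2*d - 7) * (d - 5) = 2*d^4 - 13*d^3 + 17*d^2 - 17*d + 35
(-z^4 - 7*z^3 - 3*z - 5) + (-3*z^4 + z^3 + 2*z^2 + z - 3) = -4*z^4 - 6*z^3 + 2*z^2 - 2*z - 8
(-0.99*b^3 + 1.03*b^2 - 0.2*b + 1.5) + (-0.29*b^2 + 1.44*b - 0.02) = -0.99*b^3 + 0.74*b^2 + 1.24*b + 1.48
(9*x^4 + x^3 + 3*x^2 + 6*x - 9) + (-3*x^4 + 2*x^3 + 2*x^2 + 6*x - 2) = 6*x^4 + 3*x^3 + 5*x^2 + 12*x - 11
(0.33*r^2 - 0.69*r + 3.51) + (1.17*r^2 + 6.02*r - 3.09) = 1.5*r^2 + 5.33*r + 0.42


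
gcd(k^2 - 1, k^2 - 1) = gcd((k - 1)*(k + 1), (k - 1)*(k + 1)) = k^2 - 1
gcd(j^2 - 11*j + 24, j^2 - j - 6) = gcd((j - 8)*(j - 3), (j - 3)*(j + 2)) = j - 3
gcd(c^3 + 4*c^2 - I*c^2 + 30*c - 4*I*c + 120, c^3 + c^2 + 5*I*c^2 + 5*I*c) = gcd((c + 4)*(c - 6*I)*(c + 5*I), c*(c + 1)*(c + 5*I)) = c + 5*I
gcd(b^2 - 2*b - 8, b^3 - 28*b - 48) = b + 2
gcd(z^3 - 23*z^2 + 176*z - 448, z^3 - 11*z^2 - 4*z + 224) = z^2 - 15*z + 56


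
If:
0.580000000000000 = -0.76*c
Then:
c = -0.76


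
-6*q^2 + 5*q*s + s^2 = (-q + s)*(6*q + s)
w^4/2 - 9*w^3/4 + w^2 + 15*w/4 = w*(w/2 + 1/2)*(w - 3)*(w - 5/2)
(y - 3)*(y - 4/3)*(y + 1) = y^3 - 10*y^2/3 - y/3 + 4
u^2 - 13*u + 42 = (u - 7)*(u - 6)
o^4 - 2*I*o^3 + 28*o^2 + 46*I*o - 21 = (o - 7*I)*(o + I)^2*(o + 3*I)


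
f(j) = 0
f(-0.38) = 0.00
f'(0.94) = 0.00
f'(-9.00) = 0.00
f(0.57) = 0.00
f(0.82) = 0.00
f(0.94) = 0.00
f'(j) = 0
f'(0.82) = 0.00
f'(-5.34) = 0.00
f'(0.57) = 0.00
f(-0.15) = 0.00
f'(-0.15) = 0.00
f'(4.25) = 0.00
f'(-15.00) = 0.00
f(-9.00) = 0.00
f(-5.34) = 0.00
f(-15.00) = 0.00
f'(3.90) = 0.00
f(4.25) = 0.00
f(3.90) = 0.00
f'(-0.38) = 0.00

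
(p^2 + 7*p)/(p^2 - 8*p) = (p + 7)/(p - 8)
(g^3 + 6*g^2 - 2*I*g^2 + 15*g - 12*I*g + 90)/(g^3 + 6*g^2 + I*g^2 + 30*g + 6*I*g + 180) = (g + 3*I)/(g + 6*I)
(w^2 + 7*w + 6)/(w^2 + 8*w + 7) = (w + 6)/(w + 7)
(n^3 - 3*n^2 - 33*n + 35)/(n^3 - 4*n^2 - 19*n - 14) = (n^2 + 4*n - 5)/(n^2 + 3*n + 2)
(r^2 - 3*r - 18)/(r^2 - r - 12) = (r - 6)/(r - 4)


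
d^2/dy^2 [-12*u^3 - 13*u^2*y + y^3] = 6*y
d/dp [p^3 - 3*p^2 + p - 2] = 3*p^2 - 6*p + 1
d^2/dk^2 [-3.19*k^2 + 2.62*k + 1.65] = -6.38000000000000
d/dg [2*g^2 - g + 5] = 4*g - 1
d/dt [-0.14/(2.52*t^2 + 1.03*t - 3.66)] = (0.7056*t + 0.1442)/(2.52*t^2 + 1.03*t - 3.66)^2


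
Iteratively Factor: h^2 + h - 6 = (h + 3)*(h - 2)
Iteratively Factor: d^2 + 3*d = (d)*(d + 3)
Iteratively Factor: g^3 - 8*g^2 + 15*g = (g - 5)*(g^2 - 3*g) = g*(g - 5)*(g - 3)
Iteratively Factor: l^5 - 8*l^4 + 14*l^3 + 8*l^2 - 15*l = (l + 1)*(l^4 - 9*l^3 + 23*l^2 - 15*l) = (l - 3)*(l + 1)*(l^3 - 6*l^2 + 5*l) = (l - 3)*(l - 1)*(l + 1)*(l^2 - 5*l) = l*(l - 3)*(l - 1)*(l + 1)*(l - 5)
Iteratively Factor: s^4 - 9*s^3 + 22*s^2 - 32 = (s - 4)*(s^3 - 5*s^2 + 2*s + 8) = (s - 4)^2*(s^2 - s - 2) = (s - 4)^2*(s - 2)*(s + 1)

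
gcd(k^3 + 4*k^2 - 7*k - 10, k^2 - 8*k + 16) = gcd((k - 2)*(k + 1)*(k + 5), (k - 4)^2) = 1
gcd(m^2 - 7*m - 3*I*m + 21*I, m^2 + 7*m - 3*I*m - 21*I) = m - 3*I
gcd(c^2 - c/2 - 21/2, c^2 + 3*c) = c + 3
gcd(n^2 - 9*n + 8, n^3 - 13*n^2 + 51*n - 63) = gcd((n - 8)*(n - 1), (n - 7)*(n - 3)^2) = 1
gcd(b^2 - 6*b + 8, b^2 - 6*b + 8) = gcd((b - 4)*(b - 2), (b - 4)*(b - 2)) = b^2 - 6*b + 8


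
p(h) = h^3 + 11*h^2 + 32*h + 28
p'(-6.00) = 8.00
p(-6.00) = 16.00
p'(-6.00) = 8.00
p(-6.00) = 16.00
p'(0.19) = 36.29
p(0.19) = 34.48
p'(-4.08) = -7.82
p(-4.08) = 12.63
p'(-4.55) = -5.99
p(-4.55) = 15.93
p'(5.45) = 241.01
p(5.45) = 691.01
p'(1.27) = 64.78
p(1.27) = 88.43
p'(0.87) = 53.41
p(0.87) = 64.82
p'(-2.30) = -2.73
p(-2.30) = 0.42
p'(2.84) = 118.68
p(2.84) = 230.51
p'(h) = 3*h^2 + 22*h + 32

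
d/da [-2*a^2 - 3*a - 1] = -4*a - 3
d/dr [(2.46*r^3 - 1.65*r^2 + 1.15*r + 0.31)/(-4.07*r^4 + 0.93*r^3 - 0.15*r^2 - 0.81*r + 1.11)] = (10.0122*r^6 - 13.431*r^5 + 15.207*r^4 - 1.0774*r^3 + 8.8359*r^2 - 3.57*r + 1.5276)/(16.5649*r^8 - 7.5702*r^7 + 2.0859*r^6 + 6.3144*r^5 - 10.5195*r^4 + 2.3076*r^3 + 0.3231*r^2 - 1.7982*r + 1.2321)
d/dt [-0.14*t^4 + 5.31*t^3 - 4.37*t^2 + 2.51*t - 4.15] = -0.56*t^3 + 15.93*t^2 - 8.74*t + 2.51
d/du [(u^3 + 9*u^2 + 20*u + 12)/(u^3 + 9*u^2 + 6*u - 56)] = 2*(-14*u^3 - 165*u^2 - 612*u - 596)/(u^6 + 18*u^5 + 93*u^4 - 4*u^3 - 972*u^2 - 672*u + 3136)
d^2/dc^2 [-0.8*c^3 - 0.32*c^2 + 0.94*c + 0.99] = -4.8*c - 0.64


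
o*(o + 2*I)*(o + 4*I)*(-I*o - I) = -I*o^4 + 6*o^3 - I*o^3 + 6*o^2 + 8*I*o^2 + 8*I*o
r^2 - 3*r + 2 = (r - 2)*(r - 1)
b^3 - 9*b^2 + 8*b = b*(b - 8)*(b - 1)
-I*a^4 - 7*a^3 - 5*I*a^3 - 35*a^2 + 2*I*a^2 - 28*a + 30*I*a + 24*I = (a + 4)*(a - 6*I)*(a - I)*(-I*a - I)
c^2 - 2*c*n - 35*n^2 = (c - 7*n)*(c + 5*n)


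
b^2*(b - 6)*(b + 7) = b^4 + b^3 - 42*b^2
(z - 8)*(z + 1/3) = z^2 - 23*z/3 - 8/3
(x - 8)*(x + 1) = x^2 - 7*x - 8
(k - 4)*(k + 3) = k^2 - k - 12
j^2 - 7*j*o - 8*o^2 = (j - 8*o)*(j + o)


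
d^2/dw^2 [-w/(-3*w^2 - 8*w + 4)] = 2*(4*w*(3*w + 4)^2 - (9*w + 8)*(3*w^2 + 8*w - 4))/(3*w^2 + 8*w - 4)^3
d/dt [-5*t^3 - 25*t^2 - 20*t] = -15*t^2 - 50*t - 20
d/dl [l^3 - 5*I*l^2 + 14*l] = 3*l^2 - 10*I*l + 14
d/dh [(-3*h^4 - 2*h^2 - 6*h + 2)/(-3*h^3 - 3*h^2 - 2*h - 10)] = (9*h^6 + 18*h^5 + 12*h^4 + 84*h^3 + 4*h^2 + 52*h + 64)/(9*h^6 + 18*h^5 + 21*h^4 + 72*h^3 + 64*h^2 + 40*h + 100)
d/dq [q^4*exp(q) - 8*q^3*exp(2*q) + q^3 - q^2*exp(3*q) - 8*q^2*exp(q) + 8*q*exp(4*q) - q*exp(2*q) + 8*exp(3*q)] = q^4*exp(q) - 16*q^3*exp(2*q) + 4*q^3*exp(q) - 3*q^2*exp(3*q) - 24*q^2*exp(2*q) - 8*q^2*exp(q) + 3*q^2 + 32*q*exp(4*q) - 2*q*exp(3*q) - 2*q*exp(2*q) - 16*q*exp(q) + 8*exp(4*q) + 24*exp(3*q) - exp(2*q)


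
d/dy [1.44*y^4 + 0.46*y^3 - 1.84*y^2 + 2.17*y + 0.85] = 5.76*y^3 + 1.38*y^2 - 3.68*y + 2.17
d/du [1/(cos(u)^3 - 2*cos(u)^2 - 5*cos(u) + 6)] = (3*cos(u)^2 - 4*cos(u) - 5)*sin(u)/(cos(u)^3 - 2*cos(u)^2 - 5*cos(u) + 6)^2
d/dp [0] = 0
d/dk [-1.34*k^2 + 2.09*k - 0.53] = 2.09 - 2.68*k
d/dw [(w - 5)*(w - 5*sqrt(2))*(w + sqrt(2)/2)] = 3*w^2 - 9*sqrt(2)*w - 10*w - 5 + 45*sqrt(2)/2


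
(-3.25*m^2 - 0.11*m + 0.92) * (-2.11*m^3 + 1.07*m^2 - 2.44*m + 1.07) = 6.8575*m^5 - 3.2454*m^4 + 5.8711*m^3 - 2.2247*m^2 - 2.3625*m + 0.9844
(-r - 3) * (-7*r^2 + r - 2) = 7*r^3 + 20*r^2 - r + 6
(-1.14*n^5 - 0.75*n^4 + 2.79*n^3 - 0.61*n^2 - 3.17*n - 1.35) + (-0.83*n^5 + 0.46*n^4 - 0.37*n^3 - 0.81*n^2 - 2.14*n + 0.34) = -1.97*n^5 - 0.29*n^4 + 2.42*n^3 - 1.42*n^2 - 5.31*n - 1.01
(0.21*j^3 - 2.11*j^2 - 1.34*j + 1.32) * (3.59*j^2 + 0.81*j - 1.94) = 0.7539*j^5 - 7.4048*j^4 - 6.9271*j^3 + 7.7468*j^2 + 3.6688*j - 2.5608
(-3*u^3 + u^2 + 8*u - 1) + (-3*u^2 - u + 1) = -3*u^3 - 2*u^2 + 7*u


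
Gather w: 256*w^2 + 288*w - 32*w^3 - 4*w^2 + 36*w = -32*w^3 + 252*w^2 + 324*w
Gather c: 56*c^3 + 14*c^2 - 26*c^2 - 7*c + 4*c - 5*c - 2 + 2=56*c^3 - 12*c^2 - 8*c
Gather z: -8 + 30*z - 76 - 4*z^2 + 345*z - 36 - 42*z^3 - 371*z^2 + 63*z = -42*z^3 - 375*z^2 + 438*z - 120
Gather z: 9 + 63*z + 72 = 63*z + 81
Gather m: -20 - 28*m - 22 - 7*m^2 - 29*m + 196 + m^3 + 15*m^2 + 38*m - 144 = m^3 + 8*m^2 - 19*m + 10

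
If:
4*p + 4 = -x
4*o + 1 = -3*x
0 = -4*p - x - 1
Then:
No Solution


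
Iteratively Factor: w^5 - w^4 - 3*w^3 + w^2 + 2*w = (w - 1)*(w^4 - 3*w^2 - 2*w) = (w - 1)*(w + 1)*(w^3 - w^2 - 2*w) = (w - 2)*(w - 1)*(w + 1)*(w^2 + w) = (w - 2)*(w - 1)*(w + 1)^2*(w)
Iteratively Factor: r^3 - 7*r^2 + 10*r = (r - 5)*(r^2 - 2*r) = r*(r - 5)*(r - 2)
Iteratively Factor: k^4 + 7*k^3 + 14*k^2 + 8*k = (k)*(k^3 + 7*k^2 + 14*k + 8) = k*(k + 4)*(k^2 + 3*k + 2) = k*(k + 1)*(k + 4)*(k + 2)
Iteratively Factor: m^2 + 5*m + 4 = (m + 4)*(m + 1)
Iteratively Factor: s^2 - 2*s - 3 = (s + 1)*(s - 3)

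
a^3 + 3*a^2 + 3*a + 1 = (a + 1)^3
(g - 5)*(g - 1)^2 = g^3 - 7*g^2 + 11*g - 5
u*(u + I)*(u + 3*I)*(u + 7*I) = u^4 + 11*I*u^3 - 31*u^2 - 21*I*u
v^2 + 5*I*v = v*(v + 5*I)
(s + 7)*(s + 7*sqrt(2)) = s^2 + 7*s + 7*sqrt(2)*s + 49*sqrt(2)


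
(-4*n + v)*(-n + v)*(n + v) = 4*n^3 - n^2*v - 4*n*v^2 + v^3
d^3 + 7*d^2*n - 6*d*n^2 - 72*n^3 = (d - 3*n)*(d + 4*n)*(d + 6*n)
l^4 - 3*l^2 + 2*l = l*(l - 1)^2*(l + 2)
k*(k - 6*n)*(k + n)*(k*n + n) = k^4*n - 5*k^3*n^2 + k^3*n - 6*k^2*n^3 - 5*k^2*n^2 - 6*k*n^3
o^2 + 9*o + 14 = (o + 2)*(o + 7)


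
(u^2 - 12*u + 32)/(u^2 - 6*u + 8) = (u - 8)/(u - 2)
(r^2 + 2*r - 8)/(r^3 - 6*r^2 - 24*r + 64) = 1/(r - 8)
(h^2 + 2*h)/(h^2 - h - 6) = h/(h - 3)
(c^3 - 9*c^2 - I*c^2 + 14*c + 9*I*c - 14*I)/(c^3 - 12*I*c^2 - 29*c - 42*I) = (c^3 - c^2*(9 + I) + c*(14 + 9*I) - 14*I)/(c^3 - 12*I*c^2 - 29*c - 42*I)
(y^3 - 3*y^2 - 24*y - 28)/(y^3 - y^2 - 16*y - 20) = (y - 7)/(y - 5)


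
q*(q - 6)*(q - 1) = q^3 - 7*q^2 + 6*q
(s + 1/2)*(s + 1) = s^2 + 3*s/2 + 1/2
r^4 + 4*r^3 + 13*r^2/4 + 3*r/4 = r*(r + 1/2)^2*(r + 3)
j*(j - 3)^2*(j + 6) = j^4 - 27*j^2 + 54*j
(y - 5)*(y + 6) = y^2 + y - 30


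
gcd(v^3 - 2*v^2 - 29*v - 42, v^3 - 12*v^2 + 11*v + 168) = v^2 - 4*v - 21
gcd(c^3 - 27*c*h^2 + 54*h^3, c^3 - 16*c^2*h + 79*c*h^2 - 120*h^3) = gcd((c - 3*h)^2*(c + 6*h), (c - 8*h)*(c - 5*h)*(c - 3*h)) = c - 3*h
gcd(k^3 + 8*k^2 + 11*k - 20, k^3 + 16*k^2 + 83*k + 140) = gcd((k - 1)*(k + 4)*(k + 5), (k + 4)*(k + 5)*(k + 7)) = k^2 + 9*k + 20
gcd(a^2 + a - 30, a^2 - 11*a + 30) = a - 5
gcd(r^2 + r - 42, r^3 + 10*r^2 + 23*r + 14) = r + 7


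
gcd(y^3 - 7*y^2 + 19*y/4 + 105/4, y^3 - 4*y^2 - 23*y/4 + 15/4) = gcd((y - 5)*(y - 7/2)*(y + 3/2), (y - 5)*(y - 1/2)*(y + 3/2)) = y^2 - 7*y/2 - 15/2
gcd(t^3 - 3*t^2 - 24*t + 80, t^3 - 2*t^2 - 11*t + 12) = t - 4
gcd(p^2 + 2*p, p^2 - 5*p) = p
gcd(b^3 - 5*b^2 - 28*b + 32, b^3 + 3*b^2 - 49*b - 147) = 1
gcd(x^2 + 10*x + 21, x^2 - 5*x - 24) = x + 3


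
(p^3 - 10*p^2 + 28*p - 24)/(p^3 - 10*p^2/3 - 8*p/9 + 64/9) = 9*(p^2 - 8*p + 12)/(9*p^2 - 12*p - 32)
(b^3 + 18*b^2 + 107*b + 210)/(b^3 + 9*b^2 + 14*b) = (b^2 + 11*b + 30)/(b*(b + 2))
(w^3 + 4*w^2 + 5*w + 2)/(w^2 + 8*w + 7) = (w^2 + 3*w + 2)/(w + 7)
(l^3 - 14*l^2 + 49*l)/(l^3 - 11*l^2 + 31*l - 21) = l*(l - 7)/(l^2 - 4*l + 3)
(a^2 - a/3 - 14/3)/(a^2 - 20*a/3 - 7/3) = (-3*a^2 + a + 14)/(-3*a^2 + 20*a + 7)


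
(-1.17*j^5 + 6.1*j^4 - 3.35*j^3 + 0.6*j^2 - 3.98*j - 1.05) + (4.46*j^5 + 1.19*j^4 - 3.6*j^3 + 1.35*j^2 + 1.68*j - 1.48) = 3.29*j^5 + 7.29*j^4 - 6.95*j^3 + 1.95*j^2 - 2.3*j - 2.53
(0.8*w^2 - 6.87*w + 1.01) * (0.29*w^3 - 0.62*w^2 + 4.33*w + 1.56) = 0.232*w^5 - 2.4883*w^4 + 8.0163*w^3 - 29.1253*w^2 - 6.3439*w + 1.5756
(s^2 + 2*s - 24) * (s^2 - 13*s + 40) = s^4 - 11*s^3 - 10*s^2 + 392*s - 960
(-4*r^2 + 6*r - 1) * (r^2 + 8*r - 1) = -4*r^4 - 26*r^3 + 51*r^2 - 14*r + 1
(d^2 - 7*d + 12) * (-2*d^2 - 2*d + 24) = -2*d^4 + 12*d^3 + 14*d^2 - 192*d + 288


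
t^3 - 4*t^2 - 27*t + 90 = (t - 6)*(t - 3)*(t + 5)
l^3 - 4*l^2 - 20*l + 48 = (l - 6)*(l - 2)*(l + 4)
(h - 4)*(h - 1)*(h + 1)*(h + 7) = h^4 + 3*h^3 - 29*h^2 - 3*h + 28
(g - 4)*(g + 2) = g^2 - 2*g - 8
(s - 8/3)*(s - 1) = s^2 - 11*s/3 + 8/3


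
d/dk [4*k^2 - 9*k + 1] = 8*k - 9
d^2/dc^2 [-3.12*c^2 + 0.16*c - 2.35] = -6.24000000000000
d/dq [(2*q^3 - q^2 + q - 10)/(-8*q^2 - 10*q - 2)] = (-8*q^4 - 20*q^3 + 3*q^2 - 78*q - 51)/(2*(16*q^4 + 40*q^3 + 33*q^2 + 10*q + 1))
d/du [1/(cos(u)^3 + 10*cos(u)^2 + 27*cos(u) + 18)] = (3*cos(u)^2 + 20*cos(u) + 27)*sin(u)/(cos(u)^3 + 10*cos(u)^2 + 27*cos(u) + 18)^2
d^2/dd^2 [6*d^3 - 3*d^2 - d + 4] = 36*d - 6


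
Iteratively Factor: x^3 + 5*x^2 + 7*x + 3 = (x + 1)*(x^2 + 4*x + 3) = (x + 1)^2*(x + 3)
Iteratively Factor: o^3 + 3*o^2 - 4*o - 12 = (o + 3)*(o^2 - 4) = (o + 2)*(o + 3)*(o - 2)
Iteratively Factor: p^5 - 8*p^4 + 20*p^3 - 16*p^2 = (p - 2)*(p^4 - 6*p^3 + 8*p^2) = (p - 2)^2*(p^3 - 4*p^2) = p*(p - 2)^2*(p^2 - 4*p) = p*(p - 4)*(p - 2)^2*(p)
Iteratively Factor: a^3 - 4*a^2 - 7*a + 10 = (a + 2)*(a^2 - 6*a + 5) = (a - 5)*(a + 2)*(a - 1)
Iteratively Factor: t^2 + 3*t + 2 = (t + 1)*(t + 2)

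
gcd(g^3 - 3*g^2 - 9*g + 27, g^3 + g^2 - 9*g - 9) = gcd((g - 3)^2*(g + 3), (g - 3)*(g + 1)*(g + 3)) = g^2 - 9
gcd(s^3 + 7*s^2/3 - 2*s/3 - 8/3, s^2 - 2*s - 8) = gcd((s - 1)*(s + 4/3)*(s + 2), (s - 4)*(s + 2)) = s + 2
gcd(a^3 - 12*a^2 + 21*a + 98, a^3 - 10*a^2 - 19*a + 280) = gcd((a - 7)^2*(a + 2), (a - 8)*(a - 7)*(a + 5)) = a - 7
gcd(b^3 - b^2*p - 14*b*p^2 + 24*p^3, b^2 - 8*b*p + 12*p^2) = -b + 2*p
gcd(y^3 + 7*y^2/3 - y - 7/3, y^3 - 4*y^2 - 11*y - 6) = y + 1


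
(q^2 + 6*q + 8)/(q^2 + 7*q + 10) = (q + 4)/(q + 5)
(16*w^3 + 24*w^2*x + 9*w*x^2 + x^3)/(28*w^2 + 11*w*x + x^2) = (4*w^2 + 5*w*x + x^2)/(7*w + x)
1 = 1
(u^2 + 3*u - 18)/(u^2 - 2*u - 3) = (u + 6)/(u + 1)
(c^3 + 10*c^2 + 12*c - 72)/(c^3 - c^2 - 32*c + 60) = (c + 6)/(c - 5)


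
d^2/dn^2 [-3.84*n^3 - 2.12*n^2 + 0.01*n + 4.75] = -23.04*n - 4.24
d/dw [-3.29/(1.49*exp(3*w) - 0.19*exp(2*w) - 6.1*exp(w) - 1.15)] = (14.7063*exp(2*w) - 1.2502*exp(w) - 20.069)*exp(w)/(-1.49*exp(3*w) + 0.19*exp(2*w) + 6.1*exp(w) + 1.15)^2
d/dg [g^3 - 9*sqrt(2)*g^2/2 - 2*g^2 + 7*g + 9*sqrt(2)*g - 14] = 3*g^2 - 9*sqrt(2)*g - 4*g + 7 + 9*sqrt(2)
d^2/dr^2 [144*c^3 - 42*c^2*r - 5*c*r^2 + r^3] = -10*c + 6*r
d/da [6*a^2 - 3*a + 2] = 12*a - 3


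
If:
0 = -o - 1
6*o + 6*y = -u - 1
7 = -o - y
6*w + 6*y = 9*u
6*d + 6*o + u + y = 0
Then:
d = -29/6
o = -1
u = 41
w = 135/2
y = -6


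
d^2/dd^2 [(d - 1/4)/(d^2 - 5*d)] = (3*d*(7 - 4*d)*(d - 5) + (2*d - 5)^2*(4*d - 1))/(2*d^3*(d - 5)^3)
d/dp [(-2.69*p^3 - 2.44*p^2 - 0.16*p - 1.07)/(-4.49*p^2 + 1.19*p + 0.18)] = (12.0781*p^4 - 6.4022*p^3 - 5.0746*p^2 - 10.487*p + 1.2445)/(20.1601*p^4 - 10.6862*p^3 - 0.2003*p^2 + 0.4284*p + 0.0324)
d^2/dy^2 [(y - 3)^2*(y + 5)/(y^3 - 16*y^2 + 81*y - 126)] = 6*(5*y^3 - 57*y^2 + 111*y + 317)/(y^6 - 39*y^5 + 633*y^4 - 5473*y^3 + 26586*y^2 - 68796*y + 74088)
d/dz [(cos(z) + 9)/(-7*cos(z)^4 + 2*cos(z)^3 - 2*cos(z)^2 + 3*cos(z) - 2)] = (-21*(1 - cos(2*z))^2/4 - 222*cos(z) + 5*cos(2*z) - 62*cos(3*z) + 55)*sin(z)/(7*cos(z)^4 - 2*cos(z)^3 + 2*cos(z)^2 - 3*cos(z) + 2)^2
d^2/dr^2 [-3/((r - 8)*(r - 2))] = 6*(-(r - 8)^2 - (r - 8)*(r - 2) - (r - 2)^2)/((r - 8)^3*(r - 2)^3)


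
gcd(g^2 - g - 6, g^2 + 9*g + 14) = g + 2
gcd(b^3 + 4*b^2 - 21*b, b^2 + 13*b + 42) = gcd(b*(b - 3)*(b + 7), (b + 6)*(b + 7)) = b + 7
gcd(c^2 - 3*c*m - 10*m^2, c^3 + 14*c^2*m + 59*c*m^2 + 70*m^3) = c + 2*m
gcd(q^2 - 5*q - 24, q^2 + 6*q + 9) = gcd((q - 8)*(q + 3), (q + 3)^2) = q + 3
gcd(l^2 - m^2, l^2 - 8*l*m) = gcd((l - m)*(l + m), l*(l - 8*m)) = 1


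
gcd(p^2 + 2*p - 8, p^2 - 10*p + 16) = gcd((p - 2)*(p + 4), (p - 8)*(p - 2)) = p - 2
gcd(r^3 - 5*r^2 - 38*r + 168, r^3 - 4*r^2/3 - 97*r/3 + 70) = r + 6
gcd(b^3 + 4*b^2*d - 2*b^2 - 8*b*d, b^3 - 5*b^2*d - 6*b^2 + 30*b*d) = b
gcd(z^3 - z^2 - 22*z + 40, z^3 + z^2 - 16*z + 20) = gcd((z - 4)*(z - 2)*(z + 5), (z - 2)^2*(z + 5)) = z^2 + 3*z - 10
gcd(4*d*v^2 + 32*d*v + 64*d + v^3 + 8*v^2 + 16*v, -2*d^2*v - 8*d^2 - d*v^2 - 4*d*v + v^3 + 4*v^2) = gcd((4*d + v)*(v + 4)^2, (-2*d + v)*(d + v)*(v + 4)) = v + 4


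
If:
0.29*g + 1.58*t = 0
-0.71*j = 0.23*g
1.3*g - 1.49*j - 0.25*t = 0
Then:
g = 0.00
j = 0.00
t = 0.00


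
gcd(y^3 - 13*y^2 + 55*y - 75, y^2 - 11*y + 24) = y - 3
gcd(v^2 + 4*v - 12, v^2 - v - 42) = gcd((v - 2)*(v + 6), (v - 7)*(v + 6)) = v + 6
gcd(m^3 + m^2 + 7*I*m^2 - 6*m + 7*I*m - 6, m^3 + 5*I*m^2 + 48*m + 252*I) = m + 6*I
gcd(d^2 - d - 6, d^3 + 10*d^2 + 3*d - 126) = d - 3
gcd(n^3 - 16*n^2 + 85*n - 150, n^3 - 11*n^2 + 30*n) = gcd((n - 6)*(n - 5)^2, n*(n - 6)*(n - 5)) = n^2 - 11*n + 30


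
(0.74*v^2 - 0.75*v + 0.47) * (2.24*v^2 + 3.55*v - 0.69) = 1.6576*v^4 + 0.947*v^3 - 2.1203*v^2 + 2.186*v - 0.3243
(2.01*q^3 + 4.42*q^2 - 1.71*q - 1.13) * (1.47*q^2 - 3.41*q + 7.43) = 2.9547*q^5 - 0.3567*q^4 - 2.6516*q^3 + 37.0106*q^2 - 8.852*q - 8.3959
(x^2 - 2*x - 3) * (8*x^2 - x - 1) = 8*x^4 - 17*x^3 - 23*x^2 + 5*x + 3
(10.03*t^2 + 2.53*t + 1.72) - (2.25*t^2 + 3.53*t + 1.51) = 7.78*t^2 - 1.0*t + 0.21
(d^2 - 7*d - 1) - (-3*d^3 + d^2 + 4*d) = 3*d^3 - 11*d - 1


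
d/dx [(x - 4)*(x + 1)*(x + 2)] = 3*x^2 - 2*x - 10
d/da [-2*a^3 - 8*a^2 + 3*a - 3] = -6*a^2 - 16*a + 3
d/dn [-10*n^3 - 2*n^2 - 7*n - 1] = -30*n^2 - 4*n - 7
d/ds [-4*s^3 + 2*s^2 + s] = -12*s^2 + 4*s + 1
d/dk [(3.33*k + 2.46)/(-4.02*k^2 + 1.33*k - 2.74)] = (13.3866*k^2 + 19.7784*k - 12.396)/(16.1604*k^4 - 10.6932*k^3 + 23.7985*k^2 - 7.2884*k + 7.5076)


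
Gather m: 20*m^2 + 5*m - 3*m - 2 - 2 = 20*m^2 + 2*m - 4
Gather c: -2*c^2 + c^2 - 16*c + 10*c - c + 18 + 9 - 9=-c^2 - 7*c + 18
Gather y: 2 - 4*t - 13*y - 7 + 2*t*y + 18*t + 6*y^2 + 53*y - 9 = 14*t + 6*y^2 + y*(2*t + 40) - 14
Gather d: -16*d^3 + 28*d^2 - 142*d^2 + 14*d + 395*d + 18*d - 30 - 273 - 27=-16*d^3 - 114*d^2 + 427*d - 330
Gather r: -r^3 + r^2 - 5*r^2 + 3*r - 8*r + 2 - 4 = -r^3 - 4*r^2 - 5*r - 2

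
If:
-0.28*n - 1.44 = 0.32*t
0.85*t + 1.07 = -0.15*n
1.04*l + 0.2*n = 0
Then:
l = 0.89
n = -4.64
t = -0.44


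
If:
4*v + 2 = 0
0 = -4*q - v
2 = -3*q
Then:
No Solution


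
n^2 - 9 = (n - 3)*(n + 3)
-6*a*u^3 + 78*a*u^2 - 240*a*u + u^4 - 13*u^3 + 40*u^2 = u*(-6*a + u)*(u - 8)*(u - 5)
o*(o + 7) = o^2 + 7*o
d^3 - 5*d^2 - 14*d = d*(d - 7)*(d + 2)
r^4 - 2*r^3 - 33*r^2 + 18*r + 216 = (r - 6)*(r - 3)*(r + 3)*(r + 4)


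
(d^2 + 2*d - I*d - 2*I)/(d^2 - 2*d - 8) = (d - I)/(d - 4)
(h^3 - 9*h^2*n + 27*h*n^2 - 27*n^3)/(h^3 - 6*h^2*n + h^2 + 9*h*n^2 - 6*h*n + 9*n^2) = (h - 3*n)/(h + 1)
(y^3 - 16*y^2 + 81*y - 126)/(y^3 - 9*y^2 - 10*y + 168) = (y - 3)/(y + 4)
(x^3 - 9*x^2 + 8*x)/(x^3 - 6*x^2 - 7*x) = (-x^2 + 9*x - 8)/(-x^2 + 6*x + 7)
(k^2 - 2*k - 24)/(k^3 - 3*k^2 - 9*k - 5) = (-k^2 + 2*k + 24)/(-k^3 + 3*k^2 + 9*k + 5)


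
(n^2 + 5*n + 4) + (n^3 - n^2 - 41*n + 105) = n^3 - 36*n + 109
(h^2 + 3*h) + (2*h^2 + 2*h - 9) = 3*h^2 + 5*h - 9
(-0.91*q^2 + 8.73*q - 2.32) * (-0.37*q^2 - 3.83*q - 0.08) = 0.3367*q^4 + 0.2552*q^3 - 32.5047*q^2 + 8.1872*q + 0.1856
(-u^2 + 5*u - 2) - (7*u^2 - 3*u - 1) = -8*u^2 + 8*u - 1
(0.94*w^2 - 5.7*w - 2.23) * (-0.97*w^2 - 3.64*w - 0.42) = -0.9118*w^4 + 2.1074*w^3 + 22.5163*w^2 + 10.5112*w + 0.9366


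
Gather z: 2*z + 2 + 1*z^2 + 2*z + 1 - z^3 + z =-z^3 + z^2 + 5*z + 3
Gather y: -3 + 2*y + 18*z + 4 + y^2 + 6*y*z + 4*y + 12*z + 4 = y^2 + y*(6*z + 6) + 30*z + 5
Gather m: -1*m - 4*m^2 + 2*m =-4*m^2 + m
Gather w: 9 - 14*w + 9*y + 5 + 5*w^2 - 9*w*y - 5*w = 5*w^2 + w*(-9*y - 19) + 9*y + 14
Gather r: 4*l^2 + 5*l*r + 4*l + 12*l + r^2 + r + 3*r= 4*l^2 + 16*l + r^2 + r*(5*l + 4)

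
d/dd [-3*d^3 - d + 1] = -9*d^2 - 1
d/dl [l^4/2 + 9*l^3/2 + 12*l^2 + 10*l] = 2*l^3 + 27*l^2/2 + 24*l + 10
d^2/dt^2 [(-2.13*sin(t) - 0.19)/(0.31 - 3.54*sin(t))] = (-1.06581410364015e-14*sin(t)^3 - 4.718466*sin(t)^2 - 0.413198999999993*sin(t) + 9.436932)/(44.361864*sin(t)^3 - 11.654388*sin(t)^2 + 1.020582*sin(t) - 0.029791)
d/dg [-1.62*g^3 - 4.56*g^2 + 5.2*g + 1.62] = -4.86*g^2 - 9.12*g + 5.2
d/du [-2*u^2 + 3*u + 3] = 3 - 4*u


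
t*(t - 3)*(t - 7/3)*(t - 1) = t^4 - 19*t^3/3 + 37*t^2/3 - 7*t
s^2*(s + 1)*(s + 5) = s^4 + 6*s^3 + 5*s^2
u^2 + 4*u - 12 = (u - 2)*(u + 6)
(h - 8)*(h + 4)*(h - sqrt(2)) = h^3 - 4*h^2 - sqrt(2)*h^2 - 32*h + 4*sqrt(2)*h + 32*sqrt(2)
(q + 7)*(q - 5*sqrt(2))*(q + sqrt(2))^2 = q^4 - 3*sqrt(2)*q^3 + 7*q^3 - 21*sqrt(2)*q^2 - 18*q^2 - 126*q - 10*sqrt(2)*q - 70*sqrt(2)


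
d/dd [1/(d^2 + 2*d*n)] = 2*(-d - n)/(d^2*(d + 2*n)^2)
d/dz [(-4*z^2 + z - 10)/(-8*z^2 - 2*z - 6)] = (8*z^2 - 56*z - 13)/(2*(16*z^4 + 8*z^3 + 25*z^2 + 6*z + 9))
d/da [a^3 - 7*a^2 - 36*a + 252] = 3*a^2 - 14*a - 36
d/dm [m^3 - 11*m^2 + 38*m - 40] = 3*m^2 - 22*m + 38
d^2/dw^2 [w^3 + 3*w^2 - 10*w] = 6*w + 6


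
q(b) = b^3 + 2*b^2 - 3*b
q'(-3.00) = 12.00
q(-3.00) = 0.00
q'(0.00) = -3.00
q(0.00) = 0.00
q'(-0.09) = -3.34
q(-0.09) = 0.29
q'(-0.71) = -4.33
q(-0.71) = 2.78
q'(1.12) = 5.24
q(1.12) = 0.55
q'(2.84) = 32.56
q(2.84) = 30.52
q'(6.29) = 140.85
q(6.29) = 309.12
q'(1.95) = 16.21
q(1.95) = 9.17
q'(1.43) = 8.85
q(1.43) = 2.72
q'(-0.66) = -4.33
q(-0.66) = 2.56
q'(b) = 3*b^2 + 4*b - 3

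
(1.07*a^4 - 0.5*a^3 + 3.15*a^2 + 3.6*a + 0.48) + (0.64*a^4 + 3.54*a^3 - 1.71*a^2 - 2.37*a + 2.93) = 1.71*a^4 + 3.04*a^3 + 1.44*a^2 + 1.23*a + 3.41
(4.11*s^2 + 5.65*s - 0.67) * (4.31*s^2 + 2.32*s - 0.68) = 17.7141*s^4 + 33.8867*s^3 + 7.4255*s^2 - 5.3964*s + 0.4556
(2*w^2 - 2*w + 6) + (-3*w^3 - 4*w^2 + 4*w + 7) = -3*w^3 - 2*w^2 + 2*w + 13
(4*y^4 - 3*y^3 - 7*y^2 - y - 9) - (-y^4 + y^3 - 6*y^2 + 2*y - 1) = 5*y^4 - 4*y^3 - y^2 - 3*y - 8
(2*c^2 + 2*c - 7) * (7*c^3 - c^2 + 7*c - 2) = 14*c^5 + 12*c^4 - 37*c^3 + 17*c^2 - 53*c + 14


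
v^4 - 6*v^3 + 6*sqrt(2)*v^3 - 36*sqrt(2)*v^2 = v^2*(v - 6)*(v + 6*sqrt(2))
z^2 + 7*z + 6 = (z + 1)*(z + 6)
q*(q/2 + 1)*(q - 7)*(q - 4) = q^4/2 - 9*q^3/2 + 3*q^2 + 28*q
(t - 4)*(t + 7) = t^2 + 3*t - 28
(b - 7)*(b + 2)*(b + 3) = b^3 - 2*b^2 - 29*b - 42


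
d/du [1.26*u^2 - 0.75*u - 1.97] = 2.52*u - 0.75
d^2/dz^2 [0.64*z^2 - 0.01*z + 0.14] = 1.28000000000000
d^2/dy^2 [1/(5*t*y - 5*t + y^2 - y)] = 2*(-5*t*y + 5*t - y^2 + y + (5*t + 2*y - 1)^2)/(5*t*y - 5*t + y^2 - y)^3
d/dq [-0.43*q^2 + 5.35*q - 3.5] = 5.35 - 0.86*q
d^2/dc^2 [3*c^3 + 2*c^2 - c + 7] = 18*c + 4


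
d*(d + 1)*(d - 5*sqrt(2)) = d^3 - 5*sqrt(2)*d^2 + d^2 - 5*sqrt(2)*d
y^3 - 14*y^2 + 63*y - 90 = (y - 6)*(y - 5)*(y - 3)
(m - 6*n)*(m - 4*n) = m^2 - 10*m*n + 24*n^2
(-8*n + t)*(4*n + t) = -32*n^2 - 4*n*t + t^2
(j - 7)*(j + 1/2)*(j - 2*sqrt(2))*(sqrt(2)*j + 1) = sqrt(2)*j^4 - 13*sqrt(2)*j^3/2 - 3*j^3 - 11*sqrt(2)*j^2/2 + 39*j^2/2 + 21*j/2 + 13*sqrt(2)*j + 7*sqrt(2)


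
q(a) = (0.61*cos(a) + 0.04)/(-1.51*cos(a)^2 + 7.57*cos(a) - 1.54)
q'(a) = (-3.02*sin(a)*cos(a) + 7.57*sin(a))*(0.61*cos(a) + 0.04)/(-1.51*cos(a)^2 + 7.57*cos(a) - 1.54)^2 - 0.61*sin(a)/(-1.51*cos(a)^2 + 7.57*cos(a) - 1.54)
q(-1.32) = 0.78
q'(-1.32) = -18.54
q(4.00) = 0.05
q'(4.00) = -0.01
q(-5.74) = 0.15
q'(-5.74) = 0.02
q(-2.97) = 0.05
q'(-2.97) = -0.00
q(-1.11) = 0.20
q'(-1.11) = -0.39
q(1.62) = -0.01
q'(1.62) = 0.34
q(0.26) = 0.14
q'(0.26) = 0.00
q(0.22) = 0.14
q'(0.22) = 0.00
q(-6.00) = 0.14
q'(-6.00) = 0.00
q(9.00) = 0.05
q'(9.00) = 0.00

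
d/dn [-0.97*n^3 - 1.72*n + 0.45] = -2.91*n^2 - 1.72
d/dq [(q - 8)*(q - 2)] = 2*q - 10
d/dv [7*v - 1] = 7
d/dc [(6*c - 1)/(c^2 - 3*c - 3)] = (-6*c^2 + 2*c - 21)/(c^4 - 6*c^3 + 3*c^2 + 18*c + 9)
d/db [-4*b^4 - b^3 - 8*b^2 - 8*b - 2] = -16*b^3 - 3*b^2 - 16*b - 8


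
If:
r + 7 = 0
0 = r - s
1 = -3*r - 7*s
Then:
No Solution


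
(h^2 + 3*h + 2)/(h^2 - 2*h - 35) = (h^2 + 3*h + 2)/(h^2 - 2*h - 35)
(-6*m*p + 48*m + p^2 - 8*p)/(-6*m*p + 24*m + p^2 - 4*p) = (p - 8)/(p - 4)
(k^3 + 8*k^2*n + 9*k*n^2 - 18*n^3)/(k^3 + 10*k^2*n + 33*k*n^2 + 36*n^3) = (k^2 + 5*k*n - 6*n^2)/(k^2 + 7*k*n + 12*n^2)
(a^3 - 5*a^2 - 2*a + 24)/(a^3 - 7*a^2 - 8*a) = (-a^3 + 5*a^2 + 2*a - 24)/(a*(-a^2 + 7*a + 8))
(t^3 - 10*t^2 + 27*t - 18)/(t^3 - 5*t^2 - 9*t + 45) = (t^2 - 7*t + 6)/(t^2 - 2*t - 15)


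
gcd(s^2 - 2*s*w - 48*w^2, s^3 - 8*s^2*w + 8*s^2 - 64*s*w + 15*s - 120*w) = s - 8*w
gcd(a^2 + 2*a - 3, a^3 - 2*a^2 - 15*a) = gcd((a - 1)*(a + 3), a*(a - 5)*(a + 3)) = a + 3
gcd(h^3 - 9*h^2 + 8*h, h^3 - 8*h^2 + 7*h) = h^2 - h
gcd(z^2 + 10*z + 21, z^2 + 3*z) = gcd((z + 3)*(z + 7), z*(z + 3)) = z + 3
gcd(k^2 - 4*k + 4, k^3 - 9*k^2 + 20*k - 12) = k - 2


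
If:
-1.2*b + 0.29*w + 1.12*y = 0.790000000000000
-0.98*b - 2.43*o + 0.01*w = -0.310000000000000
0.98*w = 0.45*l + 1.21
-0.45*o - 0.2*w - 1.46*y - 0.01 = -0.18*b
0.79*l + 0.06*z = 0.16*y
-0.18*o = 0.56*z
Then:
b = -0.74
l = -0.07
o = 0.43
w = 1.20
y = -0.39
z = -0.14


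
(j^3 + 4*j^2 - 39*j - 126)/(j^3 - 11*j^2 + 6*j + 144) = (j + 7)/(j - 8)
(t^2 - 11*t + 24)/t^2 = 1 - 11/t + 24/t^2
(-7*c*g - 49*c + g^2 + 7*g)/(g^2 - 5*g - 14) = (7*c*g + 49*c - g^2 - 7*g)/(-g^2 + 5*g + 14)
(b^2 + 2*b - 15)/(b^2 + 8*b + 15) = (b - 3)/(b + 3)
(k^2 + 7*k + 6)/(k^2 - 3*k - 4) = (k + 6)/(k - 4)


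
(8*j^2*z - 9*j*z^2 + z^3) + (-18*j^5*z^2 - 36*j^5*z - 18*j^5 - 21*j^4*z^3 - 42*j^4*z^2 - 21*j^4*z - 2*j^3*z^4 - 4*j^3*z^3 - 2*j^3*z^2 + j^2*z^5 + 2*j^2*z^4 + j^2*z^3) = -18*j^5*z^2 - 36*j^5*z - 18*j^5 - 21*j^4*z^3 - 42*j^4*z^2 - 21*j^4*z - 2*j^3*z^4 - 4*j^3*z^3 - 2*j^3*z^2 + j^2*z^5 + 2*j^2*z^4 + j^2*z^3 + 8*j^2*z - 9*j*z^2 + z^3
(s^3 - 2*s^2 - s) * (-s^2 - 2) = -s^5 + 2*s^4 - s^3 + 4*s^2 + 2*s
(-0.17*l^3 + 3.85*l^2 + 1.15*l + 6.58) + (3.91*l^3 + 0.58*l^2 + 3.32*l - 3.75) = 3.74*l^3 + 4.43*l^2 + 4.47*l + 2.83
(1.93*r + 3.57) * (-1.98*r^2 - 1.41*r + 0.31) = -3.8214*r^3 - 9.7899*r^2 - 4.4354*r + 1.1067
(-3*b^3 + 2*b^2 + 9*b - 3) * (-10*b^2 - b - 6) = 30*b^5 - 17*b^4 - 74*b^3 + 9*b^2 - 51*b + 18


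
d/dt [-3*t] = -3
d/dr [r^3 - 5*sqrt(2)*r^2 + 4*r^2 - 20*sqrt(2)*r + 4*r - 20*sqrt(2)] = 3*r^2 - 10*sqrt(2)*r + 8*r - 20*sqrt(2) + 4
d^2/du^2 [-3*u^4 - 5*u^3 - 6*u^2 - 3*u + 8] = -36*u^2 - 30*u - 12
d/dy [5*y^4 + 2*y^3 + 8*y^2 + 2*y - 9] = 20*y^3 + 6*y^2 + 16*y + 2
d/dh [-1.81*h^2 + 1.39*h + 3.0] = 1.39 - 3.62*h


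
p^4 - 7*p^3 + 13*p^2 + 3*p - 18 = (p - 3)^2*(p - 2)*(p + 1)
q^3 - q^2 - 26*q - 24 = (q - 6)*(q + 1)*(q + 4)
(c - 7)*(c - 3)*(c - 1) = c^3 - 11*c^2 + 31*c - 21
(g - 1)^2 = g^2 - 2*g + 1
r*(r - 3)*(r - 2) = r^3 - 5*r^2 + 6*r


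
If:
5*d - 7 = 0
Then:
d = 7/5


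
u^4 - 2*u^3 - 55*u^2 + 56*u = u*(u - 8)*(u - 1)*(u + 7)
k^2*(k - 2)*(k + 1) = k^4 - k^3 - 2*k^2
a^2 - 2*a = a*(a - 2)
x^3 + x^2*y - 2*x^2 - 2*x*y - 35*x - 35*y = (x - 7)*(x + 5)*(x + y)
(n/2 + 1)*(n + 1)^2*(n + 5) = n^4/2 + 9*n^3/2 + 25*n^2/2 + 27*n/2 + 5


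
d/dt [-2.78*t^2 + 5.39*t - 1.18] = 5.39 - 5.56*t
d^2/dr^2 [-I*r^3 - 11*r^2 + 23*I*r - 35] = -6*I*r - 22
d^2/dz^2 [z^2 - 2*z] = 2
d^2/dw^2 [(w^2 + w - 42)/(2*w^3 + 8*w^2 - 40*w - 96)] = (w^6 + 3*w^5 - 180*w^4 - 892*w^3 + 1368*w^2 + 4608*w - 23520)/(w^9 + 12*w^8 - 12*w^7 - 560*w^6 - 912*w^5 + 8256*w^4 + 21952*w^3 - 29952*w^2 - 138240*w - 110592)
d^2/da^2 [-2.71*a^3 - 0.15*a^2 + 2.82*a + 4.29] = -16.26*a - 0.3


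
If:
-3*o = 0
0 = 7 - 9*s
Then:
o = 0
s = 7/9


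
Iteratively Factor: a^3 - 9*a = (a + 3)*(a^2 - 3*a) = (a - 3)*(a + 3)*(a)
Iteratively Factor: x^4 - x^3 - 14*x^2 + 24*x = (x)*(x^3 - x^2 - 14*x + 24) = x*(x + 4)*(x^2 - 5*x + 6) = x*(x - 2)*(x + 4)*(x - 3)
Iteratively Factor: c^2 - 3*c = (c)*(c - 3)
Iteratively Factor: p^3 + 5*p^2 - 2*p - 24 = (p + 4)*(p^2 + p - 6) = (p - 2)*(p + 4)*(p + 3)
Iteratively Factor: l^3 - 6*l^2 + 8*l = (l - 2)*(l^2 - 4*l) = l*(l - 2)*(l - 4)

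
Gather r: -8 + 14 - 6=0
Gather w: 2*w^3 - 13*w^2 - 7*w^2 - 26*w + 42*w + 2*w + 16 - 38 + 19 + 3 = 2*w^3 - 20*w^2 + 18*w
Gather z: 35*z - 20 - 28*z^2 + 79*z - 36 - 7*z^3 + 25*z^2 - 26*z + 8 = -7*z^3 - 3*z^2 + 88*z - 48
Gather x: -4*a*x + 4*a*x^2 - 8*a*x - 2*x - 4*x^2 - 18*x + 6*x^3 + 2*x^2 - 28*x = 6*x^3 + x^2*(4*a - 2) + x*(-12*a - 48)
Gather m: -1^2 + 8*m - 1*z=8*m - z - 1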